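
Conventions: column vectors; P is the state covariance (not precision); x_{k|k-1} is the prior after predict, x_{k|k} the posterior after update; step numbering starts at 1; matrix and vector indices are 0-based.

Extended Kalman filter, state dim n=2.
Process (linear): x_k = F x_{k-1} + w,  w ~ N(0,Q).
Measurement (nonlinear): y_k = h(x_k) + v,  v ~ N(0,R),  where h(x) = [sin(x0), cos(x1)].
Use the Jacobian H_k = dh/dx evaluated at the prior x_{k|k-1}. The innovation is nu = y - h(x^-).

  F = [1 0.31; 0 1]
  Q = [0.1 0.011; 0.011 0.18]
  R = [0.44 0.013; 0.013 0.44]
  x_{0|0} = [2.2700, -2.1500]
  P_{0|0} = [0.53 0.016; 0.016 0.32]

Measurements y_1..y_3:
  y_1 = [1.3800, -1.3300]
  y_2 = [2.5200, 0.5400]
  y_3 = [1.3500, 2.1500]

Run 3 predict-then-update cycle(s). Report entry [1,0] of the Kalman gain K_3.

K[1,0] = 0.0006

step 1: x^-=[1.6035, -2.1500]  P^-=[0.6707 0.1262; 0.1262 0.5000]  H_jac=[-0.0327 0.0000; 0.0000 0.8369]  S=[0.4407 0.0095; 0.0095 0.7902]  K=[-0.0527 0.1343; -0.0208 0.5298]  nu=[0.3805, -0.7826]  x^+=[1.4784, -2.5726]  P^+=[0.6553 0.0698; 0.0698 0.2782]
step 2: x^-=[0.6809, -2.5726]  P^-=[0.8253 0.1670; 0.1670 0.4582]  H_jac=[0.7770 0.0000; 0.0000 0.5388]  S=[0.9383 0.0829; 0.0829 0.5730]  K=[0.6783 0.0589; 0.1015 0.4162]  nu=[1.8905, 1.3824]  x^+=[2.0446, -1.8053]  P^+=[0.3851 0.0645; 0.0645 0.3423]
step 3: x^-=[1.4849, -1.8053]  P^-=[0.5579 0.1816; 0.1816 0.5223]  H_jac=[0.0858 0.0000; 0.0000 0.9726]  S=[0.4441 0.0281; 0.0281 0.9341]  K=[0.0960 0.1862; 0.0006 0.5438]  nu=[0.3537, 2.3824]  x^+=[1.9624, -0.5095]  P^+=[0.5204 0.0855; 0.0855 0.2460]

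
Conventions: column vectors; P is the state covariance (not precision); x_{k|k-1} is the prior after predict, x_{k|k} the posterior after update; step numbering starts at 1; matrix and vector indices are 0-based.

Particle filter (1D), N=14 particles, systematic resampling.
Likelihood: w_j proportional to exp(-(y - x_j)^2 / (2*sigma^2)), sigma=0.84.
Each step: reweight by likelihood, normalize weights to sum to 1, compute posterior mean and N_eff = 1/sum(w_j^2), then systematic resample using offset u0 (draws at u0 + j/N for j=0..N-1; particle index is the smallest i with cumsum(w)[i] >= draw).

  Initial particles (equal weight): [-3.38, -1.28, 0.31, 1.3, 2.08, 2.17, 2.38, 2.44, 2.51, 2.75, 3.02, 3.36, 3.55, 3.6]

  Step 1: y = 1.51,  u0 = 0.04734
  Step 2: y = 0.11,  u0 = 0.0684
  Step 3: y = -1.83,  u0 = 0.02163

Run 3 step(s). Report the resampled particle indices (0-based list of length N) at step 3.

resampled_idx = [0, 0, 1, 1, 1, 2, 2, 3, 3, 4, 4, 4, 5, 5]

step 1: w=[0.0000, 0.0008, 0.0693, 0.1863, 0.1527, 0.1412, 0.1124, 0.1041, 0.0946, 0.0647, 0.0382, 0.0170, 0.0101, 0.0087]  mean=2.0631  Neff=8.2449  idx=[2, 3, 3, 4, 4, 4, 5, 5, 6, 7, 7, 8, 9, 11]
step 2: w=[0.4653, 0.1755, 0.1755, 0.0306, 0.0306, 0.0306, 0.0237, 0.0237, 0.0124, 0.0102, 0.0102, 0.0081, 0.0034, 0.0003]  mean=1.0042  Neff=3.5405  idx=[0, 0, 0, 0, 0, 0, 1, 1, 1, 2, 2, 4, 6, 12]
step 3: w=[0.1633, 0.1633, 0.1633, 0.1633, 0.1633, 0.1633, 0.0040, 0.0040, 0.0040, 0.0040, 0.0040, 0.0001, 0.0000, 0.0000]  mean=0.3303  Neff=6.2490  idx=[0, 0, 1, 1, 1, 2, 2, 3, 3, 4, 4, 4, 5, 5]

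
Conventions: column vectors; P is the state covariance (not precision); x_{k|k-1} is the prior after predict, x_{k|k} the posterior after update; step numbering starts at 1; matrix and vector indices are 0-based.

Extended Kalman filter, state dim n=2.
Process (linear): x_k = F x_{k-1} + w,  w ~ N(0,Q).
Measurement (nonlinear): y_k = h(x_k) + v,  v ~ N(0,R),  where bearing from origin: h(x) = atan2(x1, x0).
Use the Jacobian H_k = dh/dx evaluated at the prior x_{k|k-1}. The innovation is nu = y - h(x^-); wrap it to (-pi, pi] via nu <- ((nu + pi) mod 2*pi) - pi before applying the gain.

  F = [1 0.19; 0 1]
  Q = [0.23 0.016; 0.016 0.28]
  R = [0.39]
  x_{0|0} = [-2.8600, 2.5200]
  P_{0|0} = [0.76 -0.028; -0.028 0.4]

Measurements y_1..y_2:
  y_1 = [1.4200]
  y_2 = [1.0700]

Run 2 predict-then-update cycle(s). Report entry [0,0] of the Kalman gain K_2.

K[0,0] = -0.6692

step 1: x^-=[-2.3812, 2.5200]  P^-=[0.9938 0.0640; 0.0640 0.6800]  H_jac=[-0.2096 -0.1981]  S=[0.4657]  K=[-0.4746; -0.3181]  nu=[-0.9079]  x^+=[-1.9503, 2.8088]  P^+=[0.8889 -0.0063; -0.0063 0.6329]
step 2: x^-=[-1.4166, 2.8088]  P^-=[1.1394 0.1299; 0.1299 0.9129]  H_jac=[-0.2838 -0.1432]  S=[0.5111]  K=[-0.6692; -0.3279]  nu=[-0.9679]  x^+=[-0.7689, 3.1261]  P^+=[0.9105 0.0178; 0.0178 0.8579]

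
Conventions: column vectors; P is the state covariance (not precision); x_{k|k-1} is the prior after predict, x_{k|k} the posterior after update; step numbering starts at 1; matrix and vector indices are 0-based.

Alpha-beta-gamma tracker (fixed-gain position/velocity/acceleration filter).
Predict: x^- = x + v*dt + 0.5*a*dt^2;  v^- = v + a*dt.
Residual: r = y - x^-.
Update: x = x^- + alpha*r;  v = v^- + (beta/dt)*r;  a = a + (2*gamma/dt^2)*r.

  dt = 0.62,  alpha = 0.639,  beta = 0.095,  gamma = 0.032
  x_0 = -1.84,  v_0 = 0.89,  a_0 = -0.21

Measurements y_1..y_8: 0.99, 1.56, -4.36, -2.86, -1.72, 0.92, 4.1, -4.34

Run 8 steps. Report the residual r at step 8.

step 1: x_pred=-1.3286  r=2.3186  x^+=0.1530  v^+=1.1151  a^+=0.1760
step 2: x_pred=0.8782  r=0.6818  x^+=1.3139  v^+=1.3287  a^+=0.2895
step 3: x_pred=2.1933  r=-6.5533  x^+=-1.9943  v^+=0.5041  a^+=-0.8015
step 4: x_pred=-1.8358  r=-1.0242  x^+=-2.4903  v^+=-0.1498  a^+=-0.9721
step 5: x_pred=-2.7700  r=1.0500  x^+=-2.0990  v^+=-0.5916  a^+=-0.7972
step 6: x_pred=-2.6191  r=3.5391  x^+=-0.3576  v^+=-0.5436  a^+=-0.2080
step 7: x_pred=-0.7346  r=4.8346  x^+=2.3547  v^+=0.0682  a^+=0.5969
step 8: x_pred=2.5117  r=-6.8517  x^+=-1.8665  v^+=-0.6116  a^+=-0.5438

resid = -6.8517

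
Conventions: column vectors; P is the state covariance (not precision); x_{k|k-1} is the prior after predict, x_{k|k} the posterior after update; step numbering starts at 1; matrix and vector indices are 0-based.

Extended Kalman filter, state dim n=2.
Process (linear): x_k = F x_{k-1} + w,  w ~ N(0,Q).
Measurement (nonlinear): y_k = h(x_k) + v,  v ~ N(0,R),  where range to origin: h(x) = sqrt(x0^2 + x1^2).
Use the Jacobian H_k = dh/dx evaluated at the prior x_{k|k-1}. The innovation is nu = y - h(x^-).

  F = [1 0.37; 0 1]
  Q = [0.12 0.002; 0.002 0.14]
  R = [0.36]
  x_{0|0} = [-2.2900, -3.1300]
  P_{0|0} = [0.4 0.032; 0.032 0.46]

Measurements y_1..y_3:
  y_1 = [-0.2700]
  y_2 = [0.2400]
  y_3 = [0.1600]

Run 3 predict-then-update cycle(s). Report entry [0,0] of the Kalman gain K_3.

step 1: x^-=[-3.4481, -3.1300]  P^-=[0.6067 0.2042; 0.2042 0.6000]  H_jac=[-0.7404 -0.6721]  S=[1.1669]  K=[-0.5026; -0.4752]  nu=[-4.9269]  x^+=[-0.9721, -0.7889]  P^+=[0.3119 -0.0745; -0.0745 0.3365]
step 2: x^-=[-1.2639, -0.7889]  P^-=[0.4229 0.0521; 0.0521 0.4765]  H_jac=[-0.8483 -0.5295]  S=[0.8447]  K=[-0.4573; -0.3510]  nu=[-1.2499]  x^+=[-0.6923, -0.3502]  P^+=[0.2462 -0.0835; -0.0835 0.3725]
step 3: x^-=[-0.8219, -0.3502]  P^-=[0.3554 0.0563; 0.0563 0.5125]  H_jac=[-0.9200 -0.3920]  S=[0.7801]  K=[-0.4474; -0.3239]  nu=[-0.7334]  x^+=[-0.4938, -0.1127]  P^+=[0.1993 -0.0568; -0.0568 0.4306]

K[0,0] = -0.4474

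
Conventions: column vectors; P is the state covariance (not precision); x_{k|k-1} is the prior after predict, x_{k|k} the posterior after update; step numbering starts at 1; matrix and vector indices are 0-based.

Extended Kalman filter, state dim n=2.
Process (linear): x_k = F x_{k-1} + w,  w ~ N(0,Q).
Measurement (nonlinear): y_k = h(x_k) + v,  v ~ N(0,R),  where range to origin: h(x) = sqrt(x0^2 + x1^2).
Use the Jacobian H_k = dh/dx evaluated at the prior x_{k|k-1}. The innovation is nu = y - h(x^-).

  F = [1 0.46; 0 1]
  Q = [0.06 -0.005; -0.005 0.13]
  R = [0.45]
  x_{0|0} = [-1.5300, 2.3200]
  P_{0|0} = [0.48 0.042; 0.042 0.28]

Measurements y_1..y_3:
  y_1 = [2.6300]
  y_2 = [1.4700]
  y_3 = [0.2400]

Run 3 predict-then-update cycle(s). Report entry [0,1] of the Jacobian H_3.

H_jac[0,1] = 0.8804

step 1: x^-=[-0.4628, 2.3200]  P^-=[0.6379 0.1658; 0.1658 0.4100]  H_jac=[-0.1956 0.9807]  S=[0.8051]  K=[0.0470; 0.4591]  nu=[0.2643]  x^+=[-0.4504, 2.4413]  P^+=[0.6361 0.1484; 0.1484 0.2403]
step 2: x^-=[0.6726, 2.4413]  P^-=[0.8835 0.2540; 0.2540 0.3703]  H_jac=[0.2656 0.9641]  S=[0.9866]  K=[0.4861; 0.4302]  nu=[-1.0623]  x^+=[0.1563, 1.9843]  P^+=[0.6504 0.0477; 0.0477 0.1877]
step 3: x^-=[1.0691, 1.9843]  P^-=[0.7940 0.1290; 0.1290 0.3177]  H_jac=[0.4743 0.8804]  S=[0.9826]  K=[0.4989; 0.3469]  nu=[-2.0140]  x^+=[0.0644, 1.2857]  P^+=[0.5495 -0.0410; -0.0410 0.1994]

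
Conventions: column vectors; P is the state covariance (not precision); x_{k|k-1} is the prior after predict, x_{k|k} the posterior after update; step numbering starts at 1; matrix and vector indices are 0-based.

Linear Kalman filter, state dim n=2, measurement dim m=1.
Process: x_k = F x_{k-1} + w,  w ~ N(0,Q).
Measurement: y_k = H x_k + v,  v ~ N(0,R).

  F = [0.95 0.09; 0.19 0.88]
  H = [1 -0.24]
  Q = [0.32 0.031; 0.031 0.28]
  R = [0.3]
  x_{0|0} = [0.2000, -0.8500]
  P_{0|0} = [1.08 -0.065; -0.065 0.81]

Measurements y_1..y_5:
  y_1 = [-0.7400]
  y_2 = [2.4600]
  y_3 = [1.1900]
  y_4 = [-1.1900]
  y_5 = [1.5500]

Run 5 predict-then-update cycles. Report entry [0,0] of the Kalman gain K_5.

K[0,0] = 0.6701

step 1: x^-=[0.1135, -0.7100]  P^-=[1.2901 0.2346; 0.2346 0.9245]  S=[1.5308]  K=[0.8060; 0.0083]  nu=[-1.0239]  x^+=[-0.7118, -0.7185]  P^+=[0.2957 0.2244; 0.2244 0.9244]
step 2: x^-=[-0.7409, -0.7675]  P^-=[0.6327 0.3490; 0.3490 1.0816]  S=[0.8275]  K=[0.6634; 0.1080]  nu=[3.0167]  x^+=[1.2603, -0.4416]  P^+=[0.2685 0.2897; 0.2897 1.0719]
step 3: x^-=[1.1576, -0.1492]  P^-=[0.6206 0.4115; 0.4115 1.2166]  S=[0.7931]  K=[0.6579; 0.1507]  nu=[-0.0034]  x^+=[1.1554, -0.1497]  P^+=[0.2773 0.3329; 0.3329 1.1986]
step 4: x^-=[1.0841, 0.0878]  P^-=[0.6369 0.4599; 0.4599 1.3295]  S=[0.7927]  K=[0.6642; 0.1777]  nu=[-2.2530]  x^+=[-0.4123, -0.3126]  P^+=[0.2872 0.3664; 0.3664 1.3045]
step 5: x^-=[-0.4198, -0.3534]  P^-=[0.6524 0.4987; 0.4987 1.4231]  S=[0.7950]  K=[0.6701; 0.1977]  nu=[1.8850]  x^+=[0.8433, 0.0193]  P^+=[0.2954 0.3934; 0.3934 1.3920]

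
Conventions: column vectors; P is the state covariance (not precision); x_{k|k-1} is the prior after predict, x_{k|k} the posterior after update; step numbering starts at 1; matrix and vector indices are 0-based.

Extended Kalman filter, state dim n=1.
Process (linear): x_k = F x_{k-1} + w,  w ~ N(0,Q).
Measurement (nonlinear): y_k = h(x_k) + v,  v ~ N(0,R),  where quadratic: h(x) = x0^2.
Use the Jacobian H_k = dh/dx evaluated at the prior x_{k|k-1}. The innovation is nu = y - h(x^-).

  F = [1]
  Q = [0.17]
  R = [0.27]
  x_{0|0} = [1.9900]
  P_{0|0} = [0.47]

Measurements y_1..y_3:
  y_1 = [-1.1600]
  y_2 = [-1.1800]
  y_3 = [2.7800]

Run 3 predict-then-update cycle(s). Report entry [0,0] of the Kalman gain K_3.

K[0,0] = 0.0635

step 1: x^-=[1.9900]  P^-=[0.6400]  H_jac=[3.9800]  S=[10.4079]  K=[0.2447]  nu=[-5.1201]  x^+=[0.7369]  P^+=[0.0166]
step 2: x^-=[0.7369]  P^-=[0.1866]  H_jac=[1.4738]  S=[0.6753]  K=[0.4072]  nu=[-1.7230]  x^+=[0.0352]  P^+=[0.0746]
step 3: x^-=[0.0352]  P^-=[0.2446]  H_jac=[0.0705]  S=[0.2712]  K=[0.0635]  nu=[2.7788]  x^+=[0.2118]  P^+=[0.2435]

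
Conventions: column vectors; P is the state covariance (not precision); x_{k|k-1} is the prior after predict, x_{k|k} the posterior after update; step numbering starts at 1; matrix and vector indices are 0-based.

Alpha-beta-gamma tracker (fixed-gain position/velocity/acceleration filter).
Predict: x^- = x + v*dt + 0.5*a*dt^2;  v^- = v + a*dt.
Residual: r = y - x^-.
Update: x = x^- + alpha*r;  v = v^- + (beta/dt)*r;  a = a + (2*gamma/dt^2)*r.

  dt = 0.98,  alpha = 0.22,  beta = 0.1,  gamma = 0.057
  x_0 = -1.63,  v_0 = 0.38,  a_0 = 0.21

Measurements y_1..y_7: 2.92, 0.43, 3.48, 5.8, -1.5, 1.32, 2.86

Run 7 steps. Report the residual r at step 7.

step 1: x_pred=-1.1568  r=4.0768  x^+=-0.2599  v^+=1.0018  a^+=0.6939
step 2: x_pred=1.0551  r=-0.6251  x^+=0.9176  v^+=1.6180  a^+=0.6197
step 3: x_pred=2.8009  r=0.6791  x^+=2.9503  v^+=2.2947  a^+=0.7003
step 4: x_pred=5.5353  r=0.2647  x^+=5.5936  v^+=3.0080  a^+=0.7317
step 5: x_pred=8.8928  r=-10.3928  x^+=6.6064  v^+=2.6646  a^+=-0.5019
step 6: x_pred=8.9767  r=-7.6567  x^+=7.2922  v^+=1.3915  a^+=-1.4107
step 7: x_pred=7.9784  r=-5.1184  x^+=6.8524  v^+=-0.5133  a^+=-2.0183

resid = -5.1184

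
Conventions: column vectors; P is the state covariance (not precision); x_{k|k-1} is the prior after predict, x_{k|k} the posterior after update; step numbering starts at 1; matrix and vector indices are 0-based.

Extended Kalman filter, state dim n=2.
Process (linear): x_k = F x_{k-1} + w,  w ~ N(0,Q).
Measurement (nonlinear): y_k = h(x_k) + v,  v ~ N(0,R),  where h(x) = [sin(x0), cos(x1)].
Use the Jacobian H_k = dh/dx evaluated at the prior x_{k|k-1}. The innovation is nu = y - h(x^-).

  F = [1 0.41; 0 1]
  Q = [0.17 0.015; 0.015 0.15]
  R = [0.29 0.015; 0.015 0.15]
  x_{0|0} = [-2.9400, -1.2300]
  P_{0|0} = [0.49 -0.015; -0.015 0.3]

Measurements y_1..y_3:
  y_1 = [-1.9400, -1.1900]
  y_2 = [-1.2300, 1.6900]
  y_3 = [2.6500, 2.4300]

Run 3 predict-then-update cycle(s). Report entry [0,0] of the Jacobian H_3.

step 1: x^-=[-3.4443, -1.2300]  P^-=[0.6981 0.1230; 0.1230 0.4500]  H_jac=[-0.9545 0.0000; 0.0000 0.9425]  S=[0.9261 -0.0957; -0.0957 0.5497]  K=[-0.7106 0.0872; -0.0480 0.7632]  nu=[-2.2381, -1.5242]  x^+=[-1.9870, -2.2859]  P^+=[0.2145 0.0026; 0.0026 0.1207]
step 2: x^-=[-2.9242, -2.2859]  P^-=[0.4069 0.0671; 0.0671 0.2707]  H_jac=[-0.9765 0.0000; 0.0000 0.7550]  S=[0.6780 -0.0344; -0.0344 0.3043]  K=[-0.5809 0.1006; -0.0628 0.6645]  nu=[-1.0143, 2.3457]  x^+=[-2.0989, -0.6635]  P^+=[0.1710 0.0085; 0.0085 0.1308]
step 3: x^-=[-2.3709, -0.6635]  P^-=[0.3699 0.0771; 0.0771 0.2808]  H_jac=[-0.7174 0.0000; 0.0000 0.6158]  S=[0.4804 -0.0191; -0.0191 0.2565]  K=[-0.5467 0.1444; -0.0886 0.6676]  nu=[3.3466, 1.6421]  x^+=[-3.9633, 0.1362]  P^+=[0.2180 0.0219; 0.0219 0.1604]

H_jac[0,0] = -0.7174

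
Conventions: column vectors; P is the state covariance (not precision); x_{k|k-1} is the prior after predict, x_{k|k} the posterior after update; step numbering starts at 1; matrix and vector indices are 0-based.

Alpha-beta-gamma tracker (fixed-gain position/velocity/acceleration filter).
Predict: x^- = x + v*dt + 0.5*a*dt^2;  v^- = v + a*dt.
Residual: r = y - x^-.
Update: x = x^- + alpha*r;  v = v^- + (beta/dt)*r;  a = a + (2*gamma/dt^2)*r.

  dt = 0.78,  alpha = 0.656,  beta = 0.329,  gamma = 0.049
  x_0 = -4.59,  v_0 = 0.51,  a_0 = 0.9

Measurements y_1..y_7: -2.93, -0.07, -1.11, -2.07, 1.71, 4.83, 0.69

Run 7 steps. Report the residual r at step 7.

resid = -5.9477

step 1: x_pred=-3.9184  r=0.9884  x^+=-3.2700  v^+=1.6289  a^+=1.0592
step 2: x_pred=-1.6773  r=1.6073  x^+=-0.6229  v^+=3.1330  a^+=1.3181
step 3: x_pred=2.2218  r=-3.3318  x^+=0.0362  v^+=2.7558  a^+=0.7814
step 4: x_pred=2.4234  r=-4.4934  x^+=-0.5243  v^+=1.4700  a^+=0.0576
step 5: x_pred=0.6399  r=1.0701  x^+=1.3419  v^+=1.9664  a^+=0.2300
step 6: x_pred=2.9456  r=1.8844  x^+=4.1818  v^+=2.9406  a^+=0.5335
step 7: x_pred=6.6377  r=-5.9477  x^+=2.7360  v^+=0.8480  a^+=-0.4245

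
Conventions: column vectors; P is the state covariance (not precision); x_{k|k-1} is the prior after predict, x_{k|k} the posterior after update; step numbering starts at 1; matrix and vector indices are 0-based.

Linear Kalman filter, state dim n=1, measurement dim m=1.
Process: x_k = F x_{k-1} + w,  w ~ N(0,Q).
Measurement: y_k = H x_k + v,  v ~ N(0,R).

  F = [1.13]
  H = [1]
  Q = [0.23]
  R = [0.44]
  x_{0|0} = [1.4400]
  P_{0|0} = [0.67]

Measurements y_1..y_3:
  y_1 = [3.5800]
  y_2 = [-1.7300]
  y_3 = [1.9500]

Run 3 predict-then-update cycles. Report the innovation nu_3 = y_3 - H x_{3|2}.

innov = [1.5165]

step 1: x^-=[1.6272]  P^-=[1.0855]  S=[1.5255]  K=[0.7116]  nu=[1.9528]  x^+=[3.0168]  P^+=[0.3131]
step 2: x^-=[3.4089]  P^-=[0.6298]  S=[1.0698]  K=[0.5887]  nu=[-5.1389]  x^+=[0.3836]  P^+=[0.2590]
step 3: x^-=[0.4335]  P^-=[0.5608]  S=[1.0008]  K=[0.5603]  nu=[1.5165]  x^+=[1.2832]  P^+=[0.2465]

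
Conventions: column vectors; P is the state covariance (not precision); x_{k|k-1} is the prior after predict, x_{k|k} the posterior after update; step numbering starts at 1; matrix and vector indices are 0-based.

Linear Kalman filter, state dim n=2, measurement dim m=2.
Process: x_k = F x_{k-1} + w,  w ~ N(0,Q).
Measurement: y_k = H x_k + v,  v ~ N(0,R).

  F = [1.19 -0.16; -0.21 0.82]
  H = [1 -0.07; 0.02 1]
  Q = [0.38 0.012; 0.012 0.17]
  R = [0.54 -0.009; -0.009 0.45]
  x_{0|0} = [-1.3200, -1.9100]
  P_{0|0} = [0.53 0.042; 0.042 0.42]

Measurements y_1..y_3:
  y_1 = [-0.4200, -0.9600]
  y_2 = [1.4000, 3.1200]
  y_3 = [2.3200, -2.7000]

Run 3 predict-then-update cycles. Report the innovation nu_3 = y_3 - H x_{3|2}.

step 1: x^-=[-1.2652, -1.2890]  P^-=[1.1253 -0.1332; -0.1332 0.4613]  S=[1.6862 -0.1518; -0.1518 0.9064]  K=[0.6720 -0.0096; -0.0534 0.4971]  nu=[0.7550, 0.3543]  x^+=[-0.7612, -1.1532]  P^+=[0.3617 -0.0176; -0.0176 0.2245]
step 2: x^-=[-0.7214, -0.7858]  P^-=[0.9047 -0.1256; -0.1256 0.3430]  S=[1.4640 -0.1403; -0.1403 0.7883]  K=[0.6215 -0.0257; -0.0619 0.4209]  nu=[2.0663, 3.9202]  x^+=[0.4621, 0.7363]  P^+=[0.3342 -0.0239; -0.0239 0.1904]
step 3: x^-=[0.4320, 0.5068]  P^-=[0.8672 -0.1206; -0.1206 0.3210]  S=[1.4257 -0.1345; -0.1345 0.7665]  K=[0.6116 -0.0273; -0.0621 0.4047]  nu=[1.9234, -3.2154]  x^+=[1.6963, -0.9141]  P^+=[0.3288 -0.0244; -0.0244 0.1832]

innov = [1.9234, -3.2154]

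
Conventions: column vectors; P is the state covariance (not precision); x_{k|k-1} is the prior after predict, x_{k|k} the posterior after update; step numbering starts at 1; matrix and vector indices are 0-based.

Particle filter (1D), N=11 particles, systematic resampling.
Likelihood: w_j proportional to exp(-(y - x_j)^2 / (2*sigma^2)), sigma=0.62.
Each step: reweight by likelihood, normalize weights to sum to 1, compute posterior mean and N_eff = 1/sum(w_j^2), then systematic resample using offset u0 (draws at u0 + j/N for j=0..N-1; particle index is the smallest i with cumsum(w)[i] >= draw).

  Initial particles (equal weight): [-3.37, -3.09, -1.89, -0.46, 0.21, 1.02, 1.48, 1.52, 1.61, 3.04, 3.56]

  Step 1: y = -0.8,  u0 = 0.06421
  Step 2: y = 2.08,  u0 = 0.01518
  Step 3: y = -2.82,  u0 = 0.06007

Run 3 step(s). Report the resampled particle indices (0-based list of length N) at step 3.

resampled_idx = [0, 0, 0, 0, 0, 0, 0, 0, 0, 0, 7]

step 1: w=[0.0001, 0.0008, 0.1572, 0.6344, 0.1956, 0.0099, 0.0009, 0.0007, 0.0004, 0.0000, 0.0000]  mean=-0.5378  Neff=2.1481  idx=[2, 2, 3, 3, 3, 3, 3, 3, 3, 4, 4]
step 2: w=[0.0000, 0.0000, 0.0100, 0.0100, 0.0100, 0.0100, 0.0100, 0.0100, 0.0100, 0.4651, 0.4651]  mean=0.1633  Neff=2.3075  idx=[3, 9, 9, 9, 9, 9, 10, 10, 10, 10, 10]
step 3: w=[0.9164, 0.0084, 0.0084, 0.0084, 0.0084, 0.0084, 0.0084, 0.0084, 0.0084, 0.0084, 0.0084]  mean=-0.4040  Neff=1.1897  idx=[0, 0, 0, 0, 0, 0, 0, 0, 0, 0, 7]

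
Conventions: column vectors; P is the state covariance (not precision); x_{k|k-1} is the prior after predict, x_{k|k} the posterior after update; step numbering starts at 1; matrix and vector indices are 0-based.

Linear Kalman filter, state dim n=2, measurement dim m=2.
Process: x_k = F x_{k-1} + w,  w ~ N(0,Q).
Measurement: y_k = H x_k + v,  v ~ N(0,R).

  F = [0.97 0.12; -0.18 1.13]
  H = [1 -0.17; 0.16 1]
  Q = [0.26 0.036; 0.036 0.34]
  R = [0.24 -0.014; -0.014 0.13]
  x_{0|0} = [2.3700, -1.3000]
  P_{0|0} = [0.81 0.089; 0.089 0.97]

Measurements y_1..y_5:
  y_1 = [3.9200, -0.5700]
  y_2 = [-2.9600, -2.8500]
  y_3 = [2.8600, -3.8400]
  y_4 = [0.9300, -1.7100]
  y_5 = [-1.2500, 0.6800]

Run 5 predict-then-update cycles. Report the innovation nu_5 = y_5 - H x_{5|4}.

step 1: x^-=[2.1429, -1.8956]  P^-=[1.0568 0.1217; 0.1217 1.5686]  S=[1.3008 0.0068; 0.0068 1.7646]  K=[0.7957 0.1617; -0.1162 0.9004]  nu=[1.4548, 0.9827]  x^+=[3.4594, -1.1797]  P^+=[0.1853 -0.0198; -0.0198 0.1218]
step 2: x^-=[3.2141, -1.9558]  P^-=[0.4315 -0.0011; -0.0011 0.5096]  S=[0.6866 -0.0326; -0.0326 0.6503]  K=[0.6352 0.1364; -0.0907 0.7788]  nu=[-6.5066, -1.4085]  x^+=[-1.1112, -2.4624]  P^+=[0.1480 -0.0148; -0.0148 0.1049]
step 3: x^-=[-1.3734, -2.5825]  P^-=[0.3973 0.0084; 0.0084 0.4848]  S=[0.6485 -0.0246; -0.0246 0.6276]  K=[0.6158 0.1389; -0.0848 0.7712]  nu=[3.7944, -1.0377]  x^+=[0.8190, -3.7045]  P^+=[0.1435 -0.0135; -0.0135 0.1036]
step 4: x^-=[0.3499, -4.3335]  P^-=[0.3934 0.0104; 0.0104 0.4825]  S=[0.6438 -0.0229; -0.0229 0.6259]  K=[0.6133 0.1397; -0.0838 0.7705]  nu=[-0.1566, 2.5676]  x^+=[0.6126, -2.3422]  P^+=[0.1430 -0.0133; -0.0133 0.1035]
step 5: x^-=[0.3131, -2.7570]  P^-=[0.3929 0.0108; 0.0108 0.4822]  S=[0.6432 -0.0226; -0.0226 0.6257]  K=[0.6130 0.1399; -0.0836 0.7704]  nu=[-2.0318, 3.3869]  x^+=[-0.4586, 0.0220]  P^+=[0.1429 -0.0133; -0.0133 0.1034]

innov = [-2.0318, 3.3869]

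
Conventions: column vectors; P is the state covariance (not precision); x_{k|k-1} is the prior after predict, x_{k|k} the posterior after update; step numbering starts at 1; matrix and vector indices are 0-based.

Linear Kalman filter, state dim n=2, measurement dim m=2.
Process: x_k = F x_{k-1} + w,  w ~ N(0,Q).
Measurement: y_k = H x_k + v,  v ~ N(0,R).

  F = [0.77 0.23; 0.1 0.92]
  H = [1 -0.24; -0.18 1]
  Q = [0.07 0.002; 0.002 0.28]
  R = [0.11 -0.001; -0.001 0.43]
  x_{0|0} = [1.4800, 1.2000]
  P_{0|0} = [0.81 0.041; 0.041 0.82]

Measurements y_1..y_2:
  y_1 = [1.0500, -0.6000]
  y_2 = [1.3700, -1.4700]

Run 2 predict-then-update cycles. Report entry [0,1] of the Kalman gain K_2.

step 1: x^-=[1.4156, 1.2520]  P^-=[0.6081 0.2679; 0.2679 0.9897]  S=[0.6466 -0.0686; -0.0686 1.3430]  K=[0.8583 0.1618; 0.1219 0.7073]  nu=[-0.0651, -1.5972]  x^+=[1.1013, 0.1144]  P^+=[0.1157 0.0895; 0.0895 0.3201]
step 2: x^-=[0.8744, 0.2154]  P^-=[0.1873 0.1441; 0.1441 0.5686]  S=[0.2608 -0.0208; -0.0208 0.9528]  K=[0.5956 0.1289; 0.0750 0.5712]  nu=[0.5473, -1.5280]  x^+=[1.0034, -0.6163]  P^+=[0.0821 0.0696; 0.0696 0.2581]

K[0,1] = 0.1289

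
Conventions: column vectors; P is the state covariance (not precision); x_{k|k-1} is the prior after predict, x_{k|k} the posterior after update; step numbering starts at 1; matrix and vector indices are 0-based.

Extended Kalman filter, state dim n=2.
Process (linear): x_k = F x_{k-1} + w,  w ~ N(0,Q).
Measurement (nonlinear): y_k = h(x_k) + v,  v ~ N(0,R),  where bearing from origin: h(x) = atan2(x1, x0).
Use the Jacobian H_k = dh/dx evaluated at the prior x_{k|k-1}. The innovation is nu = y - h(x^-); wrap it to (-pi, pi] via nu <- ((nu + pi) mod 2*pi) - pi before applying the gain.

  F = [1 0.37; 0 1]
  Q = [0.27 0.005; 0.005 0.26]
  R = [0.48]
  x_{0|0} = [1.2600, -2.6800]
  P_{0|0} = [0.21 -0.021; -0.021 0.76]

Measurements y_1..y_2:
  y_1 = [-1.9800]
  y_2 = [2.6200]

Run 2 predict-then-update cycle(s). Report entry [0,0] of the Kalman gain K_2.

step 1: x^-=[0.2684, -2.6800]  P^-=[0.5685 0.2652; 0.2652 1.0200]  H_jac=[0.3694 0.0370]  S=[0.5662]  K=[0.3882; 0.2397]  nu=[-0.5090]  x^+=[0.0708, -2.8020]  P^+=[0.4832 0.2125; 0.2125 0.9875]
step 2: x^-=[-0.9660, -2.8020]  P^-=[1.0456 0.5829; 0.5829 1.2475]  H_jac=[0.3190 -0.1100]  S=[0.5606]  K=[0.4806; 0.0870]  nu=[-1.7604]  x^+=[-1.8121, -2.9551]  P^+=[0.9161 0.5594; 0.5594 1.2432]

K[0,0] = 0.4806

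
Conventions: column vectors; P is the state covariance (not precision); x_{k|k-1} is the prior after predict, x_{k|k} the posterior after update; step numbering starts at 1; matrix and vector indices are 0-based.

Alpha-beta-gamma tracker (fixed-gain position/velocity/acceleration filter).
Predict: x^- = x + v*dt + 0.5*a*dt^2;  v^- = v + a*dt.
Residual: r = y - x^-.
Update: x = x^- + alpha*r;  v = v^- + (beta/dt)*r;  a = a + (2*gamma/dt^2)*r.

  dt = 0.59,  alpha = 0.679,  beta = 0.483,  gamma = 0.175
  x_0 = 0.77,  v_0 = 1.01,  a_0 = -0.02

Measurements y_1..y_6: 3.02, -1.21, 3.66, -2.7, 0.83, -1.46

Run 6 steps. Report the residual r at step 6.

resid = 0.6063

step 1: x_pred=1.3624  r=1.6576  x^+=2.4879  v^+=2.3552  a^+=1.6466
step 2: x_pred=4.1641  r=-5.3741  x^+=0.5151  v^+=-1.0728  a^+=-3.7568
step 3: x_pred=-0.7717  r=4.4317  x^+=2.2374  v^+=0.3387  a^+=0.6991
step 4: x_pred=2.5590  r=-5.2590  x^+=-1.0119  v^+=-3.5540  a^+=-4.5885
step 5: x_pred=-3.9074  r=4.7374  x^+=-0.6907  v^+=-2.3830  a^+=0.1747
step 6: x_pred=-2.0663  r=0.6063  x^+=-1.6546  v^+=-1.7836  a^+=0.7843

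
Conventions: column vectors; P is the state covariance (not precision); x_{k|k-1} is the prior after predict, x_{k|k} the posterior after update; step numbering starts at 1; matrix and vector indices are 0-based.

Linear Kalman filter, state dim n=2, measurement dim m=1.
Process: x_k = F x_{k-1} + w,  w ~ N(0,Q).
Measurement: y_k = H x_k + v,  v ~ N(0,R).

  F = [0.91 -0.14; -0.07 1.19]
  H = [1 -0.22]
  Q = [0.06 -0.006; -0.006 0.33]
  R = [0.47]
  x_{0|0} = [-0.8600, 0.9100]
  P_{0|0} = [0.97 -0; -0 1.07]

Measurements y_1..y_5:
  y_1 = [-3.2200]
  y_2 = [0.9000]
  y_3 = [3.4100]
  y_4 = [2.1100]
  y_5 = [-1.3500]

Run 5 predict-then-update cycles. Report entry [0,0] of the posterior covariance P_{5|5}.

step 1: x^-=[-0.9100, 1.1431]  P^-=[0.8842 -0.2461; -0.2461 1.8500]  S=[1.5520]  K=[0.6046; -0.4208]  nu=[-2.0585]  x^+=[-2.1546, 2.0093]  P^+=[0.3169 0.1488; 0.1488 1.5752]
step 2: x^-=[-2.2420, 2.5418]  P^-=[0.3154 -0.1260; -0.1260 2.5374]  S=[0.9637]  K=[0.3561; -0.7101]  nu=[3.7012]  x^+=[-0.9241, -0.0863]  P^+=[0.1932 0.1176; 0.1176 2.0515]
step 3: x^-=[-0.8289, -0.0380]  P^-=[0.2302 -0.2316; -0.2316 3.2165]  S=[0.9578]  K=[0.2936; -0.9806]  nu=[4.2305]  x^+=[0.4131, -4.1863]  P^+=[0.1477 0.0441; 0.0441 2.2955]
step 4: x^-=[0.9620, -5.0107]  P^-=[0.2161 -0.3496; -0.3496 3.5741]  S=[1.0129]  K=[0.2892; -1.1215]  nu=[0.0456]  x^+=[0.9752, -5.0619]  P^+=[0.1313 -0.0211; -0.0211 2.3002]
step 5: x^-=[1.5961, -6.0919]  P^-=[0.2192 -0.4206; -0.4206 3.5914]  S=[1.0481]  K=[0.2974; -1.1552]  nu=[-4.2863]  x^+=[0.3213, -1.1404]  P^+=[0.1265 -0.0605; -0.0605 2.1929]

P_post[0,0] = 0.1265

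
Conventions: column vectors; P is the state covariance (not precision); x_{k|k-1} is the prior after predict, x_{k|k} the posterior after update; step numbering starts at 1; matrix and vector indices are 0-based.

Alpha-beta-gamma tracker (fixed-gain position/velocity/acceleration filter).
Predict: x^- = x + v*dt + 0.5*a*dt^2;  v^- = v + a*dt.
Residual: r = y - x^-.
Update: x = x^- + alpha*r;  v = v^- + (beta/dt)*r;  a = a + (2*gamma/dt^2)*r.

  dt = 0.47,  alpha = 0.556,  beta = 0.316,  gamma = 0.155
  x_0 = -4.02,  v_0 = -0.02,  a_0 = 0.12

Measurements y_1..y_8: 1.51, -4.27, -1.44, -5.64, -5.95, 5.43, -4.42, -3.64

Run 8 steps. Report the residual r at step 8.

step 1: x_pred=-4.0161  r=5.5261  x^+=-0.9436  v^+=3.7519  a^+=7.8751
step 2: x_pred=1.6896  r=-5.9596  x^+=-1.6240  v^+=3.4463  a^+=-0.4882
step 3: x_pred=-0.0581  r=-1.3819  x^+=-0.8264  v^+=2.2877  a^+=-2.4275
step 4: x_pred=-0.0193  r=-5.6207  x^+=-3.1444  v^+=-2.6322  a^+=-10.3153
step 5: x_pred=-5.5209  r=-0.4291  x^+=-5.7595  v^+=-7.7689  a^+=-10.9175
step 6: x_pred=-10.6167  r=16.0467  x^+=-1.6947  v^+=-2.1113  a^+=11.6016
step 7: x_pred=-1.4056  r=-3.0144  x^+=-3.0816  v^+=1.3148  a^+=7.3714
step 8: x_pred=-1.6495  r=-1.9905  x^+=-2.7562  v^+=3.4411  a^+=4.5780

resid = -1.9905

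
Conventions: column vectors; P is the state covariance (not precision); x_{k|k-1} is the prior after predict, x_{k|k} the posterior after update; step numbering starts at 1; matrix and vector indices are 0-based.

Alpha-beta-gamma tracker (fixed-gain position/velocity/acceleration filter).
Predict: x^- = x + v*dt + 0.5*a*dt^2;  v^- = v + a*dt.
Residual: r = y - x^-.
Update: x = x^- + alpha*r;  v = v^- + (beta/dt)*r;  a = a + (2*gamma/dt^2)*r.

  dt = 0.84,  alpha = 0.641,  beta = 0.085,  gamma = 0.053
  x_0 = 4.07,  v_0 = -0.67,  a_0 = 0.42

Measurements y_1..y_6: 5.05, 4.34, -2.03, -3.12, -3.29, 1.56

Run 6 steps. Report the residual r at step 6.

resid = 6.2964

step 1: x_pred=3.6554  r=1.3946  x^+=4.5493  v^+=-0.1761  a^+=0.6295
step 2: x_pred=4.6235  r=-0.2835  x^+=4.4418  v^+=0.3240  a^+=0.5869
step 3: x_pred=4.9210  r=-6.9510  x^+=0.4654  v^+=0.1137  a^+=-0.4573
step 4: x_pred=0.3995  r=-3.5195  x^+=-1.8565  v^+=-0.6266  a^+=-0.9860
step 5: x_pred=-2.7307  r=-0.5593  x^+=-3.0892  v^+=-1.5115  a^+=-1.0701
step 6: x_pred=-4.7364  r=6.2964  x^+=-0.7004  v^+=-1.7732  a^+=-0.1242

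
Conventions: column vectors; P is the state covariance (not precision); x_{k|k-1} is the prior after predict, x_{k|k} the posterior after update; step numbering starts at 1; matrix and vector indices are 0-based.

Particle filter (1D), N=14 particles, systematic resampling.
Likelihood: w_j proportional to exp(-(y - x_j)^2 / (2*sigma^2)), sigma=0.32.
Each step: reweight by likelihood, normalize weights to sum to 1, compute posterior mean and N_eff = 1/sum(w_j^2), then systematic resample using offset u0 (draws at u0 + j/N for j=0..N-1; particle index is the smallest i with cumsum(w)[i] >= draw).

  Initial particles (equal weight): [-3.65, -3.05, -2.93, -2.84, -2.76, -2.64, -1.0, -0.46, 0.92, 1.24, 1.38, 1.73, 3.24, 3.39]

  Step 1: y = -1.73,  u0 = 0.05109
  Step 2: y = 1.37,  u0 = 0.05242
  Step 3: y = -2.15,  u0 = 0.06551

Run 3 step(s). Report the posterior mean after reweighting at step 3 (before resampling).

post_mean = -1.0000

step 1: w=[0.0000, 0.0020, 0.0087, 0.0241, 0.0556, 0.1733, 0.7325, 0.0038, 0.0000, 0.0000, 0.0000, 0.0000, 0.0000, 0.0000]  mean=-1.4454  Neff=1.7533  idx=[4, 5, 5, 6, 6, 6, 6, 6, 6, 6, 6, 6, 6, 6]
step 2: w=[0.0000, 0.0000, 0.0000, 0.0909, 0.0909, 0.0909, 0.0909, 0.0909, 0.0909, 0.0909, 0.0909, 0.0909, 0.0909, 0.0909]  mean=-1.0000  Neff=11.0000  idx=[3, 4, 5, 5, 6, 7, 8, 9, 9, 10, 11, 12, 13, 13]
step 3: w=[0.0714, 0.0714, 0.0714, 0.0714, 0.0714, 0.0714, 0.0714, 0.0714, 0.0714, 0.0714, 0.0714, 0.0714, 0.0714, 0.0714]  mean=-1.0000  Neff=14.0000  idx=[0, 1, 2, 3, 4, 5, 6, 7, 8, 9, 10, 11, 12, 13]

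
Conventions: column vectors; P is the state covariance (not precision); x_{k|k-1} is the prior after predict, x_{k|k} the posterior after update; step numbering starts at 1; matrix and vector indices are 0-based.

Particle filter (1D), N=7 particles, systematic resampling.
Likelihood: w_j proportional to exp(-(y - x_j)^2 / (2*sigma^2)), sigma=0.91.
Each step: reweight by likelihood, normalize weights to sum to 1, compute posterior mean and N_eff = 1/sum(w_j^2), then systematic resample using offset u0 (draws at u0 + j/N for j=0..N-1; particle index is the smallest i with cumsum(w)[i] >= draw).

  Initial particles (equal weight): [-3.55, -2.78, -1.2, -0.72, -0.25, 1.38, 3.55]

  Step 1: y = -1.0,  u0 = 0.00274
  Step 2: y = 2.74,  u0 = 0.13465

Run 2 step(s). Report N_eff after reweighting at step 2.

step 1: w=[0.0069, 0.0519, 0.3435, 0.3356, 0.2505, 0.0115, 0.0000]  mean=-0.8696  Neff=3.3756  idx=[0, 2, 2, 3, 3, 3, 4]
step 2: w=[0.0000, 0.0124, 0.0124, 0.1056, 0.1056, 0.1056, 0.6585]  mean=-0.4224  Neff=2.1396  idx=[4, 5, 6, 6, 6, 6, 6]

N_eff = 2.1396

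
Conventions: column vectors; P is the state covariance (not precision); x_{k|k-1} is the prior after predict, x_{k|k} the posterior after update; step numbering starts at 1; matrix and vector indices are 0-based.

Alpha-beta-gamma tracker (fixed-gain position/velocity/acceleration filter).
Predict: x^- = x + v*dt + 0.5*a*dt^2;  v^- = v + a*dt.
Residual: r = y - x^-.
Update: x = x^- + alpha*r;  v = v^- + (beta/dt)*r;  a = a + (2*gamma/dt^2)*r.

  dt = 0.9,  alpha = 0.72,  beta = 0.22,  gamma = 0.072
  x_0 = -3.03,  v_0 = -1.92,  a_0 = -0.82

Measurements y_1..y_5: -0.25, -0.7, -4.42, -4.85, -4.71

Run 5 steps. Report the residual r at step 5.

step 1: x_pred=-5.0901  r=4.8401  x^+=-1.6052  v^+=-1.4749  a^+=0.0405
step 2: x_pred=-2.9162  r=2.2162  x^+=-1.3205  v^+=-0.8967  a^+=0.4345
step 3: x_pred=-1.9516  r=-2.4684  x^+=-3.7289  v^+=-1.1091  a^+=-0.0044
step 4: x_pred=-4.7288  r=-0.1212  x^+=-4.8161  v^+=-1.1426  a^+=-0.0259
step 5: x_pred=-5.8549  r=1.1449  x^+=-5.0306  v^+=-0.8861  a^+=0.1776

resid = 1.1449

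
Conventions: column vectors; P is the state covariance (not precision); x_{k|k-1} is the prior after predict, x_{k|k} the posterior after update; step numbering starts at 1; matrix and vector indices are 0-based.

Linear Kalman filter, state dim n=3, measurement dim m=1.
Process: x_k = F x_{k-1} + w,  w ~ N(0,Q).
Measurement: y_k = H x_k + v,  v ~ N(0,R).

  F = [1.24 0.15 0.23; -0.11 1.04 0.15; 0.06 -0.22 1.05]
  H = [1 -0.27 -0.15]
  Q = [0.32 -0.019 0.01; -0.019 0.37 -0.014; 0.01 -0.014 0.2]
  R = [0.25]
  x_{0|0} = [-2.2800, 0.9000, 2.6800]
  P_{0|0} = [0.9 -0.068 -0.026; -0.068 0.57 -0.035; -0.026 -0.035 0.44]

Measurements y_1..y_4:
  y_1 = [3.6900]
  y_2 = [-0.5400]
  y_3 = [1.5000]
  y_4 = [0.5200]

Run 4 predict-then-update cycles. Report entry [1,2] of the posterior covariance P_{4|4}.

P_post[1,2] = -0.6146

step 1: x^-=[-2.0758, 1.5888, 2.4792]  P^-=[1.6974 -0.1376 0.1444; -0.1376 1.0128 -0.1212; 0.1444 -0.1212 0.7306]  S=[2.0588]  K=[0.8320; -0.1908; 0.0328]  nu=[6.5667]  x^+=[3.3875, 0.3358, 2.6946]  P^+=[0.2723 0.1893 0.0882; 0.1893 0.9378 -0.1084; 0.0882 -0.1084 0.7284]
step 2: x^-=[4.8706, 0.3808, 2.9587]  P^-=[0.9116 0.3421 0.2298; 0.3421 1.3240 -0.2234; 0.2298 -0.2234 1.1056]  S=[1.0113]  K=[0.7760; 0.0179; 0.1229]  nu=[-4.8640]  x^+=[1.0960, 0.2939, 2.3611]  P^+=[0.3026 0.3280 0.1333; 0.3280 1.3237 -0.2256; 0.1333 -0.2256 1.0903]
step 3: x^-=[1.9461, 0.5392, 2.4803]  P^-=[1.0552 0.5638 0.3170; 0.5638 1.6801 -0.3719; 0.3170 -0.3719 1.5796]  S=[1.0336]  K=[0.8277; 0.1606; 0.1746]  nu=[0.0715]  x^+=[2.0053, 0.5507, 2.4927]  P^+=[0.3472 0.4264 0.1676; 0.4264 1.6534 -0.4008; 0.1676 -0.4008 1.5482]
step 4: x^-=[3.1425, 0.7261, 2.6165]  P^-=[1.1996 0.7099 0.4204; 0.7099 1.9692 -0.5562; 0.4204 -0.5562 2.1832]  S=[1.0877]  K=[0.8686; 0.2406; 0.2235]  nu=[-2.0340]  x^+=[1.3757, 0.2368, 2.1620]  P^+=[0.3789 0.4826 0.2092; 0.4826 1.9062 -0.6146; 0.2092 -0.6146 2.1288]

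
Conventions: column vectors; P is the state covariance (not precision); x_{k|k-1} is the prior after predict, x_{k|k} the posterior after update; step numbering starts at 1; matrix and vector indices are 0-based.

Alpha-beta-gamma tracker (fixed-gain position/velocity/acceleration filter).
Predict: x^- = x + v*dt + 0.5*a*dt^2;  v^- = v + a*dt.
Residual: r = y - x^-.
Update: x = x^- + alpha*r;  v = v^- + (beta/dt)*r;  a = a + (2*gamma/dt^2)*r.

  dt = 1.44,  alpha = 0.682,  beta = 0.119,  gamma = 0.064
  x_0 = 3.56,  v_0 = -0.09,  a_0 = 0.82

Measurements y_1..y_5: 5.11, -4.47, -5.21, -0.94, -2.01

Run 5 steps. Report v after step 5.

step 1: x_pred=4.2806  r=0.8294  x^+=4.8462  v^+=1.1593  a^+=0.8712
step 2: x_pred=7.4190  r=-11.8890  x^+=-0.6893  v^+=1.4314  a^+=0.1373
step 3: x_pred=1.5142  r=-6.7242  x^+=-3.0717  v^+=1.0734  a^+=-0.2778
step 4: x_pred=-1.8139  r=0.8739  x^+=-1.2179  v^+=0.7457  a^+=-0.2238
step 5: x_pred=-0.3762  r=-1.6338  x^+=-1.4905  v^+=0.2884  a^+=-0.3247

v_post = 0.2884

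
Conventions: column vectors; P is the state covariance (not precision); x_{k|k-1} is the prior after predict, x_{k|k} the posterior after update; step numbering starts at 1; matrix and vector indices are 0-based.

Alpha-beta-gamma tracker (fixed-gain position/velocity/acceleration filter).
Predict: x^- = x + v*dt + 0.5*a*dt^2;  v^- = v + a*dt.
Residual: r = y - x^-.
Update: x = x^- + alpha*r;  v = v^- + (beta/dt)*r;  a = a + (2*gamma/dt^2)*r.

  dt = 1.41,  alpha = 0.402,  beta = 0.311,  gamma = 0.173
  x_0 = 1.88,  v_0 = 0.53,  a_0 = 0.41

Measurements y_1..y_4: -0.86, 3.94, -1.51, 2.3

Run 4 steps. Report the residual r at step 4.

resid = 2.2705

step 1: x_pred=3.0349  r=-3.8949  x^+=1.4691  v^+=0.2490  a^+=-0.2678
step 2: x_pred=1.5540  r=2.3860  x^+=2.5132  v^+=0.3976  a^+=0.1474
step 3: x_pred=3.2204  r=-4.7304  x^+=1.3188  v^+=-0.4379  a^+=-0.6758
step 4: x_pred=0.0295  r=2.2705  x^+=0.9422  v^+=-0.8900  a^+=-0.2807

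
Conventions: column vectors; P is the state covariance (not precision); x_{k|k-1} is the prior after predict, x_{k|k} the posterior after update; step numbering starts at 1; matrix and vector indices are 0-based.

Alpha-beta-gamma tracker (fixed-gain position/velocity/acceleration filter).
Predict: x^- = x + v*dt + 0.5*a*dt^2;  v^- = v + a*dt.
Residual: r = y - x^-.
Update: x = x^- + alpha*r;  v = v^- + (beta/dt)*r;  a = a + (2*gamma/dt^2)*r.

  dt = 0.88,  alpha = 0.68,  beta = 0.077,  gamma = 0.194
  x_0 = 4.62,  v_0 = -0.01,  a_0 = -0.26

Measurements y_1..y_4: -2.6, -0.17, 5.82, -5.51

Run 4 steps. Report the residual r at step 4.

resid = -4.1944

step 1: x_pred=4.5105  r=-7.1105  x^+=-0.3246  v^+=-0.8610  a^+=-3.8226
step 2: x_pred=-2.5624  r=2.3924  x^+=-0.9356  v^+=-4.0155  a^+=-2.6239
step 3: x_pred=-5.4852  r=11.3052  x^+=2.2023  v^+=-5.3354  a^+=3.0404
step 4: x_pred=-1.3156  r=-4.1944  x^+=-4.1678  v^+=-3.0269  a^+=0.9388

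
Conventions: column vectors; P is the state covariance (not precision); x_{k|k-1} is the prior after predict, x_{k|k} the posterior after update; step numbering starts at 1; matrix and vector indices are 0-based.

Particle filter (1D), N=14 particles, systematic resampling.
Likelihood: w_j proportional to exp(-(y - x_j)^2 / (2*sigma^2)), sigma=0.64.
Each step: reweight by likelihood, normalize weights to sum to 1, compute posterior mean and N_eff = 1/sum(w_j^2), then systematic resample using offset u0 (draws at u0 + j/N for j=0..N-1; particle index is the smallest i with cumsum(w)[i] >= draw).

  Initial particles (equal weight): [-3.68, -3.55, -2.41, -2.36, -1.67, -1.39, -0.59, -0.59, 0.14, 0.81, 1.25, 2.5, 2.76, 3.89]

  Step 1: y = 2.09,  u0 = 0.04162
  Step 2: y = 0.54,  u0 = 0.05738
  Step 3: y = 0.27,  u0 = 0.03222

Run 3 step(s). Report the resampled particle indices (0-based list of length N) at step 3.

resampled_idx = [0, 0, 1, 2, 2, 3, 3, 4, 5, 6, 8, 9, 10, 12]

step 1: w=[0.0000, 0.0000, 0.0000, 0.0000, 0.0000, 0.0000, 0.0001, 0.0001, 0.0049, 0.0684, 0.2135, 0.4114, 0.2920, 0.0097]  mean=2.1950  Neff=3.2796  idx=[9, 10, 10, 10, 11, 11, 11, 11, 11, 11, 12, 12, 12, 12]
step 2: w=[0.3517, 0.2078, 0.2078, 0.2078, 0.0035, 0.0035, 0.0035, 0.0035, 0.0035, 0.0035, 0.0009, 0.0009, 0.0009, 0.0009]  mean=1.1274  Neff=3.9479  idx=[0, 0, 0, 0, 0, 1, 1, 1, 2, 2, 3, 3, 3, 7]
step 3: w=[0.1171, 0.1171, 0.1171, 0.1171, 0.1171, 0.0518, 0.0518, 0.0518, 0.0518, 0.0518, 0.0518, 0.0518, 0.0518, 0.0004]  mean=0.9929  Neff=11.1110  idx=[0, 0, 1, 2, 2, 3, 3, 4, 5, 6, 8, 9, 10, 12]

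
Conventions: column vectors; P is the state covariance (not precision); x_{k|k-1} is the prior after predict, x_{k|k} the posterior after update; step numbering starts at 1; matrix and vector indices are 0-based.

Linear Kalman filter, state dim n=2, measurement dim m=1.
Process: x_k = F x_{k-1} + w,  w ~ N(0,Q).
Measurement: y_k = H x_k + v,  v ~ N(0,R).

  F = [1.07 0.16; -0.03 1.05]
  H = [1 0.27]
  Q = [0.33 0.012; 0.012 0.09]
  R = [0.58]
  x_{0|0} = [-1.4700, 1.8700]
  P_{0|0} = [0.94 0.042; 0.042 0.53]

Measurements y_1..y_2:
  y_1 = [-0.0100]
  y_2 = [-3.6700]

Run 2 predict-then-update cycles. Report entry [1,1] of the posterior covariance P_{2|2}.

step 1: x^-=[-1.2737, 2.0076]  P^-=[1.4342 0.1179; 0.1179 0.6725]  S=[2.1268]  K=[0.6893; 0.1408]  nu=[0.7216]  x^+=[-0.7763, 2.1092]  P^+=[0.4237 -0.0885; -0.0885 0.6304]
step 2: x^-=[-0.4932, 2.2379]  P^-=[0.8009 0.0052; 0.0052 0.7909]  S=[1.4414]  K=[0.5566; 0.1518]  nu=[-3.7811]  x^+=[-2.5978, 1.6640]  P^+=[0.3543 -0.1165; -0.1165 0.7577]

P_post[1,1] = 0.7577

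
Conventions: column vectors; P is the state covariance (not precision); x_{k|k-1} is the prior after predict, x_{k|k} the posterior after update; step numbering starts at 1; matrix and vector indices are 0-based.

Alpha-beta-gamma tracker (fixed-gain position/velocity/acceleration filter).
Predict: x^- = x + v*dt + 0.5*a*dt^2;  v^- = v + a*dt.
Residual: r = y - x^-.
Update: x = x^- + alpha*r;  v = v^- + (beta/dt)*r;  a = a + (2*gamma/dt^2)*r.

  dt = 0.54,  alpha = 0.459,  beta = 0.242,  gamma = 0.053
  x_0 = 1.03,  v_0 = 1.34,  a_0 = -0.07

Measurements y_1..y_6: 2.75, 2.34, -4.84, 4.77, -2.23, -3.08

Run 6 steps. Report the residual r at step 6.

resid = -0.7394

step 1: x_pred=1.7434  r=1.0066  x^+=2.2054  v^+=1.7533  a^+=0.2959
step 2: x_pred=3.1954  r=-0.8554  x^+=2.8027  v^+=1.5298  a^+=-0.0150
step 3: x_pred=3.6266  r=-8.4666  x^+=-0.2595  v^+=-2.2726  a^+=-3.0927
step 4: x_pred=-1.9377  r=6.7077  x^+=1.1411  v^+=-0.9367  a^+=-0.6544
step 5: x_pred=0.5399  r=-2.7699  x^+=-0.7315  v^+=-2.5314  a^+=-1.6613
step 6: x_pred=-2.3406  r=-0.7394  x^+=-2.6800  v^+=-3.7598  a^+=-1.9301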